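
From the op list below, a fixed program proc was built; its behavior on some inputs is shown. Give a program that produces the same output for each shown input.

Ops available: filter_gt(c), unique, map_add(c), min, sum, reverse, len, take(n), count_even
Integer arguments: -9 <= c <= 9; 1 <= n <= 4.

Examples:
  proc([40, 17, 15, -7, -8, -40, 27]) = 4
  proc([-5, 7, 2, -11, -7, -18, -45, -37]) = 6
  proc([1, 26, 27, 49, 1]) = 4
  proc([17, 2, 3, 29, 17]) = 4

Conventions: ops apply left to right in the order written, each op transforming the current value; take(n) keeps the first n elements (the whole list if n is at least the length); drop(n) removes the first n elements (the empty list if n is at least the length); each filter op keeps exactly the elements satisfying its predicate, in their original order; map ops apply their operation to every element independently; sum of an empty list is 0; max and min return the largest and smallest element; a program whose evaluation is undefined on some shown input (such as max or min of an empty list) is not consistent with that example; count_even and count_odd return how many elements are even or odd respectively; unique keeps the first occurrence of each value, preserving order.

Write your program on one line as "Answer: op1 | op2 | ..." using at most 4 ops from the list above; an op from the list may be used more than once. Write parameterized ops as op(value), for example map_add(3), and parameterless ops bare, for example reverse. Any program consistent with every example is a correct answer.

map_add(-6) | map_add(5) | count_even

Check, running the answer program on each example:
  [40, 17, 15, -7, -8, -40, 27] -> [34, 11, 9, -13, -14, -46, 21] -> [39, 16, 14, -8, -9, -41, 26] -> 4
  [-5, 7, 2, -11, -7, -18, -45, -37] -> [-11, 1, -4, -17, -13, -24, -51, -43] -> [-6, 6, 1, -12, -8, -19, -46, -38] -> 6
  [1, 26, 27, 49, 1] -> [-5, 20, 21, 43, -5] -> [0, 25, 26, 48, 0] -> 4
  [17, 2, 3, 29, 17] -> [11, -4, -3, 23, 11] -> [16, 1, 2, 28, 16] -> 4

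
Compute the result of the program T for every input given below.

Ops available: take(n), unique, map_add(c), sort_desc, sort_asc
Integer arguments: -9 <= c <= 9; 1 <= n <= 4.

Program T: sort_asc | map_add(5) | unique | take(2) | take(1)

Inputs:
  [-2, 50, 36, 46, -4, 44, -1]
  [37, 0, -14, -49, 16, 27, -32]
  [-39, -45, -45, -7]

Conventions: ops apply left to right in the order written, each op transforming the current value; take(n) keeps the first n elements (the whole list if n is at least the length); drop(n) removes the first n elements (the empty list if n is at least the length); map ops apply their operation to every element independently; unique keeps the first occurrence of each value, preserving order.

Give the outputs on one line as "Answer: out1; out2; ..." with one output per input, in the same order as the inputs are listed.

Execution, op by op:
  [-2, 50, 36, 46, -4, 44, -1] -> [-4, -2, -1, 36, 44, 46, 50] -> [1, 3, 4, 41, 49, 51, 55] -> [1, 3, 4, 41, 49, 51, 55] -> [1, 3] -> [1]
  [37, 0, -14, -49, 16, 27, -32] -> [-49, -32, -14, 0, 16, 27, 37] -> [-44, -27, -9, 5, 21, 32, 42] -> [-44, -27, -9, 5, 21, 32, 42] -> [-44, -27] -> [-44]
  [-39, -45, -45, -7] -> [-45, -45, -39, -7] -> [-40, -40, -34, -2] -> [-40, -34, -2] -> [-40, -34] -> [-40]

[1]; [-44]; [-40]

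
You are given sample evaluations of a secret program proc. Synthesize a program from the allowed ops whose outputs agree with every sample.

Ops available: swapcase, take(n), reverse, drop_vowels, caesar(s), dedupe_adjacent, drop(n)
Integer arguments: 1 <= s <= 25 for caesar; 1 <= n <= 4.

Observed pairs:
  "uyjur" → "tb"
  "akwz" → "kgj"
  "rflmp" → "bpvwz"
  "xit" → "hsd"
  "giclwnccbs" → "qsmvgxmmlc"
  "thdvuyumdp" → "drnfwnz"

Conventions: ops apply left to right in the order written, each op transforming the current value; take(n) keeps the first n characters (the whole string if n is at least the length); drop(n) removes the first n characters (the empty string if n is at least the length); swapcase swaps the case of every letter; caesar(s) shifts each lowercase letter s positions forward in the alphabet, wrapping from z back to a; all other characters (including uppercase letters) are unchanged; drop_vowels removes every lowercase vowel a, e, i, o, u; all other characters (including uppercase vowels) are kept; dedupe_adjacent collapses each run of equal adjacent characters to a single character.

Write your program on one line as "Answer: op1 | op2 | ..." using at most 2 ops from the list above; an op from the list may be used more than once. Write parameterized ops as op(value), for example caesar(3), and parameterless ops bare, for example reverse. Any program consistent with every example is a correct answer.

caesar(10) | drop_vowels

Check, running the answer program on each example:
  "uyjur" -> "eiteb" -> "tb"
  "akwz" -> "kugj" -> "kgj"
  "rflmp" -> "bpvwz" -> "bpvwz"
  "xit" -> "hsd" -> "hsd"
  "giclwnccbs" -> "qsmvgxmmlc" -> "qsmvgxmmlc"
  "thdvuyumdp" -> "drnfeiewnz" -> "drnfwnz"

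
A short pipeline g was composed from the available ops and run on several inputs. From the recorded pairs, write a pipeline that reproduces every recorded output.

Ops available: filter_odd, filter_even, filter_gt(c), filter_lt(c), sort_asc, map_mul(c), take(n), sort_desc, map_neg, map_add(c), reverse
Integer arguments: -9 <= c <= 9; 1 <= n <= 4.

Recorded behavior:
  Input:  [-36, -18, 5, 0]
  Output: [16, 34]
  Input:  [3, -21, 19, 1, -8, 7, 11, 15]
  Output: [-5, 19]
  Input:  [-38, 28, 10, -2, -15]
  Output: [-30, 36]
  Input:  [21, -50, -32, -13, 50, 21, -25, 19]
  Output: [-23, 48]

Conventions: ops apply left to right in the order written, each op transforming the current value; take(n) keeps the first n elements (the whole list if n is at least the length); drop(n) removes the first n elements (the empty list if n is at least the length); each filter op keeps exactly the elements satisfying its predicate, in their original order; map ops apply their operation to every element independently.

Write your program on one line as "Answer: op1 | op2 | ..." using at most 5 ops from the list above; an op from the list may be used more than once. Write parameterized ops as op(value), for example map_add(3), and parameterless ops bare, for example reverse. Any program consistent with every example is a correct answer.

take(4) | map_neg | take(2) | sort_asc | map_add(-2)

Check, running the answer program on each example:
  [-36, -18, 5, 0] -> [-36, -18, 5, 0] -> [36, 18, -5, 0] -> [36, 18] -> [18, 36] -> [16, 34]
  [3, -21, 19, 1, -8, 7, 11, 15] -> [3, -21, 19, 1] -> [-3, 21, -19, -1] -> [-3, 21] -> [-3, 21] -> [-5, 19]
  [-38, 28, 10, -2, -15] -> [-38, 28, 10, -2] -> [38, -28, -10, 2] -> [38, -28] -> [-28, 38] -> [-30, 36]
  [21, -50, -32, -13, 50, 21, -25, 19] -> [21, -50, -32, -13] -> [-21, 50, 32, 13] -> [-21, 50] -> [-21, 50] -> [-23, 48]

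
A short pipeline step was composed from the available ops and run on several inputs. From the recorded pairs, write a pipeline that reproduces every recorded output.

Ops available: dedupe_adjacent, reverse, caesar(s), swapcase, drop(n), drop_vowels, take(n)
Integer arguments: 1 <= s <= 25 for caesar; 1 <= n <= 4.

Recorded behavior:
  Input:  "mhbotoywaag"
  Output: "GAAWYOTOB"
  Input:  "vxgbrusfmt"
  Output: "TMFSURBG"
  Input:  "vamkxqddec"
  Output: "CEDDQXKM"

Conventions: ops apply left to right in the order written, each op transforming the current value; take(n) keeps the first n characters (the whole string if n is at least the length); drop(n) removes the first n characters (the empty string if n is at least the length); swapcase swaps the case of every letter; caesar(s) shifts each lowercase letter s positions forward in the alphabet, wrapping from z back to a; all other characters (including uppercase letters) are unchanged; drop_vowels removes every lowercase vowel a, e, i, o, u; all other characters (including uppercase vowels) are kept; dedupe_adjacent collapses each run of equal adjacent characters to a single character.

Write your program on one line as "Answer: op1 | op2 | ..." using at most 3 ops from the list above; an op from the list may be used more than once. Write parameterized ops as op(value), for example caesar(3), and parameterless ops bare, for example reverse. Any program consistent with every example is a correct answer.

swapcase | drop(2) | reverse

Check, running the answer program on each example:
  "mhbotoywaag" -> "MHBOTOYWAAG" -> "BOTOYWAAG" -> "GAAWYOTOB"
  "vxgbrusfmt" -> "VXGBRUSFMT" -> "GBRUSFMT" -> "TMFSURBG"
  "vamkxqddec" -> "VAMKXQDDEC" -> "MKXQDDEC" -> "CEDDQXKM"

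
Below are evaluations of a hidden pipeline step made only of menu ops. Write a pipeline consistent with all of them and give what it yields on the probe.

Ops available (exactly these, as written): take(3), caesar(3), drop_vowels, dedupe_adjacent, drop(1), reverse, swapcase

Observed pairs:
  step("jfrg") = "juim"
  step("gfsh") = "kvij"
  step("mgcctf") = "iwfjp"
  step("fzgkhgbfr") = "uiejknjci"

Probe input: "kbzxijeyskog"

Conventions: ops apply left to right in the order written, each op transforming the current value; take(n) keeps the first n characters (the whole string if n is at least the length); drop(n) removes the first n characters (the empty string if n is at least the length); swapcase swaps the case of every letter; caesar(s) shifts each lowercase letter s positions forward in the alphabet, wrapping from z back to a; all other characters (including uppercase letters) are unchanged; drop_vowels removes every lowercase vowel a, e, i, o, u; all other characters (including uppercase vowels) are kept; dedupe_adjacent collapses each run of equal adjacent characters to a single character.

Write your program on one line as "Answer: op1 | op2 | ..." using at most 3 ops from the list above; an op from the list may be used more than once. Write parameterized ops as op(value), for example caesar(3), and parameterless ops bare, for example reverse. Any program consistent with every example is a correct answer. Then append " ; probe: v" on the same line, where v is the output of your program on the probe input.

reverse | dedupe_adjacent | caesar(3) ; probe: "jrnvbhmlacen"

Check, running the answer program on each example:
  "jfrg" -> "grfj" -> "grfj" -> "juim"
  "gfsh" -> "hsfg" -> "hsfg" -> "kvij"
  "mgcctf" -> "ftccgm" -> "ftcgm" -> "iwfjp"
  "fzgkhgbfr" -> "rfbghkgzf" -> "rfbghkgzf" -> "uiejknjci"
  probe: "kbzxijeyskog" -> "goksyejixzbk" -> "goksyejixzbk" -> "jrnvbhmlacen"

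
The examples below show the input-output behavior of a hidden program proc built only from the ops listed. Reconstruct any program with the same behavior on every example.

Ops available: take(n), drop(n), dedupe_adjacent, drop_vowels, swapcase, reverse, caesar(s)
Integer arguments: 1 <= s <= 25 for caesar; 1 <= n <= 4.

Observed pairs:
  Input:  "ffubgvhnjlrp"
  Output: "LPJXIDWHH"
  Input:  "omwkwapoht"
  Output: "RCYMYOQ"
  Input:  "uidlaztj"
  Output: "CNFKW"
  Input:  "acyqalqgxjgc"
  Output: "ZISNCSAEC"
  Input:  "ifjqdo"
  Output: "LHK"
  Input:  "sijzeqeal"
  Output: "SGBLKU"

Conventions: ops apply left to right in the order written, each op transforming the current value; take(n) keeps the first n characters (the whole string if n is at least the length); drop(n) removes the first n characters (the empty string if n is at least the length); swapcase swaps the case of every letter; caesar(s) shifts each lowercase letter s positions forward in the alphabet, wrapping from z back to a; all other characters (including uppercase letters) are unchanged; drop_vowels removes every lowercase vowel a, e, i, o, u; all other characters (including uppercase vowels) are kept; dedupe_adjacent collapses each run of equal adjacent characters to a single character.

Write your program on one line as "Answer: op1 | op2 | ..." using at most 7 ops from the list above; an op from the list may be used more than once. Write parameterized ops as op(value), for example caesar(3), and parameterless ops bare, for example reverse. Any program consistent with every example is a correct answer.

reverse | caesar(2) | reverse | swapcase | reverse | drop(3)

Check, running the answer program on each example:
  "ffubgvhnjlrp" -> "prljnhvgbuff" -> "rtnlpjxidwhh" -> "hhwdixjplntr" -> "HHWDIXJPLNTR" -> "RTNLPJXIDWHH" -> "LPJXIDWHH"
  "omwkwapoht" -> "thopawkwmo" -> "vjqrcymyoq" -> "qoymycrqjv" -> "QOYMYCRQJV" -> "VJQRCYMYOQ" -> "RCYMYOQ"
  "uidlaztj" -> "jtzaldiu" -> "lvbcnfkw" -> "wkfncbvl" -> "WKFNCBVL" -> "LVBCNFKW" -> "CNFKW"
  "acyqalqgxjgc" -> "cgjxgqlaqyca" -> "eilzisncsaec" -> "ceascnsizlie" -> "CEASCNSIZLIE" -> "EILZISNCSAEC" -> "ZISNCSAEC"
  "ifjqdo" -> "odqjfi" -> "qfslhk" -> "khlsfq" -> "KHLSFQ" -> "QFSLHK" -> "LHK"
  "sijzeqeal" -> "laeqezjis" -> "ncgsgblku" -> "uklbgsgcn" -> "UKLBGSGCN" -> "NCGSGBLKU" -> "SGBLKU"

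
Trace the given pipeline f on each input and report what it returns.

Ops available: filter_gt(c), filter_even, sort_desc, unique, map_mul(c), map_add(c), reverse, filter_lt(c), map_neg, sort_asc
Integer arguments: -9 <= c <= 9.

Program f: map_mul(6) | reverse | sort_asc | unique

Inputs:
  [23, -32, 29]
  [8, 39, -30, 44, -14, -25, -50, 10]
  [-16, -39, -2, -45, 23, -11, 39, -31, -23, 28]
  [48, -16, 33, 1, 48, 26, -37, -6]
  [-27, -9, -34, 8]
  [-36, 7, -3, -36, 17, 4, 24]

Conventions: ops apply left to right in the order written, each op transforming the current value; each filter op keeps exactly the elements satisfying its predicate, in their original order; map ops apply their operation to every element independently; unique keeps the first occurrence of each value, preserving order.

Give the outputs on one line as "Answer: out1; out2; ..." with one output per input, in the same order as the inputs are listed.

Execution, op by op:
  [23, -32, 29] -> [138, -192, 174] -> [174, -192, 138] -> [-192, 138, 174] -> [-192, 138, 174]
  [8, 39, -30, 44, -14, -25, -50, 10] -> [48, 234, -180, 264, -84, -150, -300, 60] -> [60, -300, -150, -84, 264, -180, 234, 48] -> [-300, -180, -150, -84, 48, 60, 234, 264] -> [-300, -180, -150, -84, 48, 60, 234, 264]
  [-16, -39, -2, -45, 23, -11, 39, -31, -23, 28] -> [-96, -234, -12, -270, 138, -66, 234, -186, -138, 168] -> [168, -138, -186, 234, -66, 138, -270, -12, -234, -96] -> [-270, -234, -186, -138, -96, -66, -12, 138, 168, 234] -> [-270, -234, -186, -138, -96, -66, -12, 138, 168, 234]
  [48, -16, 33, 1, 48, 26, -37, -6] -> [288, -96, 198, 6, 288, 156, -222, -36] -> [-36, -222, 156, 288, 6, 198, -96, 288] -> [-222, -96, -36, 6, 156, 198, 288, 288] -> [-222, -96, -36, 6, 156, 198, 288]
  [-27, -9, -34, 8] -> [-162, -54, -204, 48] -> [48, -204, -54, -162] -> [-204, -162, -54, 48] -> [-204, -162, -54, 48]
  [-36, 7, -3, -36, 17, 4, 24] -> [-216, 42, -18, -216, 102, 24, 144] -> [144, 24, 102, -216, -18, 42, -216] -> [-216, -216, -18, 24, 42, 102, 144] -> [-216, -18, 24, 42, 102, 144]

[-192, 138, 174]; [-300, -180, -150, -84, 48, 60, 234, 264]; [-270, -234, -186, -138, -96, -66, -12, 138, 168, 234]; [-222, -96, -36, 6, 156, 198, 288]; [-204, -162, -54, 48]; [-216, -18, 24, 42, 102, 144]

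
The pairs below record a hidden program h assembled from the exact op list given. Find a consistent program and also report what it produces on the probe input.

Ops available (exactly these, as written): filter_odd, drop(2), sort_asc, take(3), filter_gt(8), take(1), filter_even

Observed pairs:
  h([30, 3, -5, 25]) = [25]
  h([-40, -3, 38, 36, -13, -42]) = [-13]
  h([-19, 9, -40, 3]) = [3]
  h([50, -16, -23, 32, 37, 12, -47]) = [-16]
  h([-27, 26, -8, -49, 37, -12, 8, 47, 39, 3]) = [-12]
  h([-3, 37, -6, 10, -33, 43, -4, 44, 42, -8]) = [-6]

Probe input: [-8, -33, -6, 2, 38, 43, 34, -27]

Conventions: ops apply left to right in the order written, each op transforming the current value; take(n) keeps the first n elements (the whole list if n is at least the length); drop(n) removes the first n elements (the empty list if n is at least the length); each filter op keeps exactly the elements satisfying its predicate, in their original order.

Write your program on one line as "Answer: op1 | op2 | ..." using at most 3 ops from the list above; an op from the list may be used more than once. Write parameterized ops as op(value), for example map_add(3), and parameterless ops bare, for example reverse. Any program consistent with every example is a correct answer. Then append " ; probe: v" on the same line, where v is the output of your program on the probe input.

sort_asc | take(3) | drop(2) ; probe: [-8]

Check, running the answer program on each example:
  [30, 3, -5, 25] -> [-5, 3, 25, 30] -> [-5, 3, 25] -> [25]
  [-40, -3, 38, 36, -13, -42] -> [-42, -40, -13, -3, 36, 38] -> [-42, -40, -13] -> [-13]
  [-19, 9, -40, 3] -> [-40, -19, 3, 9] -> [-40, -19, 3] -> [3]
  [50, -16, -23, 32, 37, 12, -47] -> [-47, -23, -16, 12, 32, 37, 50] -> [-47, -23, -16] -> [-16]
  [-27, 26, -8, -49, 37, -12, 8, 47, 39, 3] -> [-49, -27, -12, -8, 3, 8, 26, 37, 39, 47] -> [-49, -27, -12] -> [-12]
  [-3, 37, -6, 10, -33, 43, -4, 44, 42, -8] -> [-33, -8, -6, -4, -3, 10, 37, 42, 43, 44] -> [-33, -8, -6] -> [-6]
  probe: [-8, -33, -6, 2, 38, 43, 34, -27] -> [-33, -27, -8, -6, 2, 34, 38, 43] -> [-33, -27, -8] -> [-8]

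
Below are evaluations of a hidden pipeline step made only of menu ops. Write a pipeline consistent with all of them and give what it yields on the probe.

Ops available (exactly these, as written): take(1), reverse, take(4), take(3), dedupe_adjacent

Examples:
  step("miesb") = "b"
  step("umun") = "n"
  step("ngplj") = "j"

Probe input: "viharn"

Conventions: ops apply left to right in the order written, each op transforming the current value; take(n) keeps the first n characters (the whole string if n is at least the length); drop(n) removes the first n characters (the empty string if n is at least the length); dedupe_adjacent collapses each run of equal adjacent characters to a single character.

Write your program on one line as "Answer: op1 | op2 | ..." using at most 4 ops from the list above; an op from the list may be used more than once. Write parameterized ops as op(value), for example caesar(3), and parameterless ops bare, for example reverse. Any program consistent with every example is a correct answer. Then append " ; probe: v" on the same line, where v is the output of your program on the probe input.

reverse | take(4) | take(1) ; probe: "n"

Check, running the answer program on each example:
  "miesb" -> "bseim" -> "bsei" -> "b"
  "umun" -> "numu" -> "numu" -> "n"
  "ngplj" -> "jlpgn" -> "jlpg" -> "j"
  probe: "viharn" -> "nrahiv" -> "nrah" -> "n"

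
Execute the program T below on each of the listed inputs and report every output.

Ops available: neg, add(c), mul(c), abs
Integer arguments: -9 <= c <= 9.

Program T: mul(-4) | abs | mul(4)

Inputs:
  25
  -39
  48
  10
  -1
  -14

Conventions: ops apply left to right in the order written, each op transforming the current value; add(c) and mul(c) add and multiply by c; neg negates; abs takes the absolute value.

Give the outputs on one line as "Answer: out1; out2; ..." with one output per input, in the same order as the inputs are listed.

Execution, op by op:
  25 -> -100 -> 100 -> 400
  -39 -> 156 -> 156 -> 624
  48 -> -192 -> 192 -> 768
  10 -> -40 -> 40 -> 160
  -1 -> 4 -> 4 -> 16
  -14 -> 56 -> 56 -> 224

400; 624; 768; 160; 16; 224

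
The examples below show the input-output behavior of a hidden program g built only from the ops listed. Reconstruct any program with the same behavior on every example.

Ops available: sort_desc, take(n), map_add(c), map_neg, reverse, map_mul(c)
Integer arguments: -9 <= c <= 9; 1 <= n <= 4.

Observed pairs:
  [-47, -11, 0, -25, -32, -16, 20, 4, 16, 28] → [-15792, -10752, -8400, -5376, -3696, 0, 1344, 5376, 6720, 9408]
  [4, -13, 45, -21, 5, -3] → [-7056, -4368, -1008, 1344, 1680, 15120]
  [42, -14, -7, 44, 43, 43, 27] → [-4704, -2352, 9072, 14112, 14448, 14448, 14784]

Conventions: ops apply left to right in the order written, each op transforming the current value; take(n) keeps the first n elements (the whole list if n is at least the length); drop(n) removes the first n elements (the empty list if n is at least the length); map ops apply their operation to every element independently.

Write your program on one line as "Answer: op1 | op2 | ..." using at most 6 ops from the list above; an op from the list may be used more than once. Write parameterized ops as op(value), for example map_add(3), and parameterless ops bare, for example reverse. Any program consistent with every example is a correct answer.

map_mul(6) | map_neg | map_mul(7) | sort_desc | map_mul(-8)

Check, running the answer program on each example:
  [-47, -11, 0, -25, -32, -16, 20, 4, 16, 28] -> [-282, -66, 0, -150, -192, -96, 120, 24, 96, 168] -> [282, 66, 0, 150, 192, 96, -120, -24, -96, -168] -> [1974, 462, 0, 1050, 1344, 672, -840, -168, -672, -1176] -> [1974, 1344, 1050, 672, 462, 0, -168, -672, -840, -1176] -> [-15792, -10752, -8400, -5376, -3696, 0, 1344, 5376, 6720, 9408]
  [4, -13, 45, -21, 5, -3] -> [24, -78, 270, -126, 30, -18] -> [-24, 78, -270, 126, -30, 18] -> [-168, 546, -1890, 882, -210, 126] -> [882, 546, 126, -168, -210, -1890] -> [-7056, -4368, -1008, 1344, 1680, 15120]
  [42, -14, -7, 44, 43, 43, 27] -> [252, -84, -42, 264, 258, 258, 162] -> [-252, 84, 42, -264, -258, -258, -162] -> [-1764, 588, 294, -1848, -1806, -1806, -1134] -> [588, 294, -1134, -1764, -1806, -1806, -1848] -> [-4704, -2352, 9072, 14112, 14448, 14448, 14784]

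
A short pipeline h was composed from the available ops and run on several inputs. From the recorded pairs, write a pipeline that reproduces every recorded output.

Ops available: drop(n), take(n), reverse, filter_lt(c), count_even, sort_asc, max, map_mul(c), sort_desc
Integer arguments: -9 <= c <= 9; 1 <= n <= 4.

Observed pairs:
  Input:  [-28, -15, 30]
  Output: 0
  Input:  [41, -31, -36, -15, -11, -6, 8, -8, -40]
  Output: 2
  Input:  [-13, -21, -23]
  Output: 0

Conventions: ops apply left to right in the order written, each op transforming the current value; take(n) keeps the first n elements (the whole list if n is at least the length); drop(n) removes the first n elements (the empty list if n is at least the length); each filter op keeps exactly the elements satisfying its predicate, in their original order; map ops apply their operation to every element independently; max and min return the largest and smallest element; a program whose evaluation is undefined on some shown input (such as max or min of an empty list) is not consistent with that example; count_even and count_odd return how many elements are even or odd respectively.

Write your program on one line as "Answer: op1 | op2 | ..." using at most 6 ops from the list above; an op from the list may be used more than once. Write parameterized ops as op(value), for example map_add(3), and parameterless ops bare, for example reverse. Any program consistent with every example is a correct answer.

sort_asc | drop(4) | drop(1) | take(2) | count_even

Check, running the answer program on each example:
  [-28, -15, 30] -> [-28, -15, 30] -> [] -> [] -> [] -> 0
  [41, -31, -36, -15, -11, -6, 8, -8, -40] -> [-40, -36, -31, -15, -11, -8, -6, 8, 41] -> [-11, -8, -6, 8, 41] -> [-8, -6, 8, 41] -> [-8, -6] -> 2
  [-13, -21, -23] -> [-23, -21, -13] -> [] -> [] -> [] -> 0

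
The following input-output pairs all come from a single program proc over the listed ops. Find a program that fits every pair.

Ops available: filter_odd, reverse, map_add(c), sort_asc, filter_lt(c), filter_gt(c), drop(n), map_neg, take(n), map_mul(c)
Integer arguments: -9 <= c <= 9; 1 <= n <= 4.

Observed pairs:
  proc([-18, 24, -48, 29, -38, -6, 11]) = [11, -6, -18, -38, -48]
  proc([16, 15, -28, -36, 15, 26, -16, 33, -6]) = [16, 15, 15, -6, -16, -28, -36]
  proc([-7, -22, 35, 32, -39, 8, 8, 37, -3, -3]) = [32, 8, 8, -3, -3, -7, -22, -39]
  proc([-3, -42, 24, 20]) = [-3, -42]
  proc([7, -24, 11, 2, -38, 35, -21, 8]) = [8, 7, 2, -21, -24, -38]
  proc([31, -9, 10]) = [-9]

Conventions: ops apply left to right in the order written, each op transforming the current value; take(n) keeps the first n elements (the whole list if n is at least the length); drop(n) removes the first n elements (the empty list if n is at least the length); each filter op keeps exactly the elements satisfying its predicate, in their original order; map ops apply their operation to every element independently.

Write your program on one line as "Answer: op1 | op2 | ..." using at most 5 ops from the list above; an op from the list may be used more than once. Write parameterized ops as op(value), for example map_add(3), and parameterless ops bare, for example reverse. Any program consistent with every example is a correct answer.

reverse | map_neg | sort_asc | drop(2) | map_mul(-1)

Check, running the answer program on each example:
  [-18, 24, -48, 29, -38, -6, 11] -> [11, -6, -38, 29, -48, 24, -18] -> [-11, 6, 38, -29, 48, -24, 18] -> [-29, -24, -11, 6, 18, 38, 48] -> [-11, 6, 18, 38, 48] -> [11, -6, -18, -38, -48]
  [16, 15, -28, -36, 15, 26, -16, 33, -6] -> [-6, 33, -16, 26, 15, -36, -28, 15, 16] -> [6, -33, 16, -26, -15, 36, 28, -15, -16] -> [-33, -26, -16, -15, -15, 6, 16, 28, 36] -> [-16, -15, -15, 6, 16, 28, 36] -> [16, 15, 15, -6, -16, -28, -36]
  [-7, -22, 35, 32, -39, 8, 8, 37, -3, -3] -> [-3, -3, 37, 8, 8, -39, 32, 35, -22, -7] -> [3, 3, -37, -8, -8, 39, -32, -35, 22, 7] -> [-37, -35, -32, -8, -8, 3, 3, 7, 22, 39] -> [-32, -8, -8, 3, 3, 7, 22, 39] -> [32, 8, 8, -3, -3, -7, -22, -39]
  [-3, -42, 24, 20] -> [20, 24, -42, -3] -> [-20, -24, 42, 3] -> [-24, -20, 3, 42] -> [3, 42] -> [-3, -42]
  [7, -24, 11, 2, -38, 35, -21, 8] -> [8, -21, 35, -38, 2, 11, -24, 7] -> [-8, 21, -35, 38, -2, -11, 24, -7] -> [-35, -11, -8, -7, -2, 21, 24, 38] -> [-8, -7, -2, 21, 24, 38] -> [8, 7, 2, -21, -24, -38]
  [31, -9, 10] -> [10, -9, 31] -> [-10, 9, -31] -> [-31, -10, 9] -> [9] -> [-9]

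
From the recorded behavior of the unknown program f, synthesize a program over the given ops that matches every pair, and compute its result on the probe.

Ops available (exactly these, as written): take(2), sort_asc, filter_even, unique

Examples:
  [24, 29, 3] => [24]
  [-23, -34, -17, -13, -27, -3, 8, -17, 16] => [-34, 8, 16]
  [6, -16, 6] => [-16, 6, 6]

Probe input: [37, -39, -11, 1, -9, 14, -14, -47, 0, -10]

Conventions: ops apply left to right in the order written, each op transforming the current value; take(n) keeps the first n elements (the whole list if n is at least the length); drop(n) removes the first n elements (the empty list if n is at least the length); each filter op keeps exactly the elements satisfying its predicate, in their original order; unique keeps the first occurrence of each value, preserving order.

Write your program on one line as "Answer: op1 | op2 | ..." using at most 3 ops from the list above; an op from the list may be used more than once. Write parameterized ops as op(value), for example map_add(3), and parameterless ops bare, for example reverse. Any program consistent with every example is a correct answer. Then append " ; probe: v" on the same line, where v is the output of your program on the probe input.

filter_even | sort_asc ; probe: [-14, -10, 0, 14]

Check, running the answer program on each example:
  [24, 29, 3] -> [24] -> [24]
  [-23, -34, -17, -13, -27, -3, 8, -17, 16] -> [-34, 8, 16] -> [-34, 8, 16]
  [6, -16, 6] -> [6, -16, 6] -> [-16, 6, 6]
  probe: [37, -39, -11, 1, -9, 14, -14, -47, 0, -10] -> [14, -14, 0, -10] -> [-14, -10, 0, 14]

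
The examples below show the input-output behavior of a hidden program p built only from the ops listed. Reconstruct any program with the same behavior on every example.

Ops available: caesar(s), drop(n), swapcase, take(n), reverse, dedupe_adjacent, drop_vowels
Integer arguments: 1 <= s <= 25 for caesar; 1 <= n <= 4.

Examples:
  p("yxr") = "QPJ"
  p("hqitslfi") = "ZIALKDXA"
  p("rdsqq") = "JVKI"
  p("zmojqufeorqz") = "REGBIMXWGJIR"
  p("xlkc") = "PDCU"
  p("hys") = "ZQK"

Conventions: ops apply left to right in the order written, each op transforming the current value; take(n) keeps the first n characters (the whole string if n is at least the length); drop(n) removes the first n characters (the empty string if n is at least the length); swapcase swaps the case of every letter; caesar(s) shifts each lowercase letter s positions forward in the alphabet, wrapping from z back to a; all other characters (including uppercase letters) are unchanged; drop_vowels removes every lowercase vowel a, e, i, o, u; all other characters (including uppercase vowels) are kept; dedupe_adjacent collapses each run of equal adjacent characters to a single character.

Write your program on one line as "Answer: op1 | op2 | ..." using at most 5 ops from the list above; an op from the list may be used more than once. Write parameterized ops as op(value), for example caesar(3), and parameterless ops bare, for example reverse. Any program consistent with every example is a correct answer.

caesar(13) | dedupe_adjacent | caesar(5) | swapcase

Check, running the answer program on each example:
  "yxr" -> "lke" -> "lke" -> "qpj" -> "QPJ"
  "hqitslfi" -> "udvgfysv" -> "udvgfysv" -> "zialkdxa" -> "ZIALKDXA"
  "rdsqq" -> "eqfdd" -> "eqfd" -> "jvki" -> "JVKI"
  "zmojqufeorqz" -> "mzbwdhsrbedm" -> "mzbwdhsrbedm" -> "regbimxwgjir" -> "REGBIMXWGJIR"
  "xlkc" -> "kyxp" -> "kyxp" -> "pdcu" -> "PDCU"
  "hys" -> "ulf" -> "ulf" -> "zqk" -> "ZQK"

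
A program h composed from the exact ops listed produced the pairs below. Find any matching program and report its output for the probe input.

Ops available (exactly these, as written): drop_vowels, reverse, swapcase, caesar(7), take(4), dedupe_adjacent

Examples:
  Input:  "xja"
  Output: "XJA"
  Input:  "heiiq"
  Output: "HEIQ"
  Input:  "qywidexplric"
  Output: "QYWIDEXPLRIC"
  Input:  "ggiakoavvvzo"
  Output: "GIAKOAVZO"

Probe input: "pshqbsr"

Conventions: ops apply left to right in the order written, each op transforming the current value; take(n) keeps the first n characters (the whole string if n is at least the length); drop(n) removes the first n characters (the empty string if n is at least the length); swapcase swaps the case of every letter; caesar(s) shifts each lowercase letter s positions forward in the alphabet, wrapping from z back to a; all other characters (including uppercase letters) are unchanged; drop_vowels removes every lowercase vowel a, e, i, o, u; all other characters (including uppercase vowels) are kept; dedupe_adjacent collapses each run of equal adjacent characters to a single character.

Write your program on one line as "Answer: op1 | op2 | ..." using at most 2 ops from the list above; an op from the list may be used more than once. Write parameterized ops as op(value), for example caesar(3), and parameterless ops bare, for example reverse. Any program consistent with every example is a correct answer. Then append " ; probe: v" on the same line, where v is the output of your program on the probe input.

swapcase | dedupe_adjacent ; probe: "PSHQBSR"

Check, running the answer program on each example:
  "xja" -> "XJA" -> "XJA"
  "heiiq" -> "HEIIQ" -> "HEIQ"
  "qywidexplric" -> "QYWIDEXPLRIC" -> "QYWIDEXPLRIC"
  "ggiakoavvvzo" -> "GGIAKOAVVVZO" -> "GIAKOAVZO"
  probe: "pshqbsr" -> "PSHQBSR" -> "PSHQBSR"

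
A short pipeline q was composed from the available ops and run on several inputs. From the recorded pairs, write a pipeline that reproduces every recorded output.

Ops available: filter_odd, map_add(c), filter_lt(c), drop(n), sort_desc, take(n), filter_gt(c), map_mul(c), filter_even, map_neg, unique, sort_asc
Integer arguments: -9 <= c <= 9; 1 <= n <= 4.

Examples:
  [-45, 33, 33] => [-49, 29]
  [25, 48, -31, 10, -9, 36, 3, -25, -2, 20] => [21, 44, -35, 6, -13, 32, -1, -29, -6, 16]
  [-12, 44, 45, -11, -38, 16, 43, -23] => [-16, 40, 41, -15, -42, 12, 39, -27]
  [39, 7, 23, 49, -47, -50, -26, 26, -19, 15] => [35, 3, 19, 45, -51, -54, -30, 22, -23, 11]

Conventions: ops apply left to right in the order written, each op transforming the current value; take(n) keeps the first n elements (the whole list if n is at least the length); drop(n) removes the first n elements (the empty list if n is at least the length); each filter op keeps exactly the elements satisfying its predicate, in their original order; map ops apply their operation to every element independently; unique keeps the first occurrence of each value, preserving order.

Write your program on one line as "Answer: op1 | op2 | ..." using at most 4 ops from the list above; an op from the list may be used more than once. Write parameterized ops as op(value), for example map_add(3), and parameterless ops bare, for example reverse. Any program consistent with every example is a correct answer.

unique | map_add(-6) | map_add(2)

Check, running the answer program on each example:
  [-45, 33, 33] -> [-45, 33] -> [-51, 27] -> [-49, 29]
  [25, 48, -31, 10, -9, 36, 3, -25, -2, 20] -> [25, 48, -31, 10, -9, 36, 3, -25, -2, 20] -> [19, 42, -37, 4, -15, 30, -3, -31, -8, 14] -> [21, 44, -35, 6, -13, 32, -1, -29, -6, 16]
  [-12, 44, 45, -11, -38, 16, 43, -23] -> [-12, 44, 45, -11, -38, 16, 43, -23] -> [-18, 38, 39, -17, -44, 10, 37, -29] -> [-16, 40, 41, -15, -42, 12, 39, -27]
  [39, 7, 23, 49, -47, -50, -26, 26, -19, 15] -> [39, 7, 23, 49, -47, -50, -26, 26, -19, 15] -> [33, 1, 17, 43, -53, -56, -32, 20, -25, 9] -> [35, 3, 19, 45, -51, -54, -30, 22, -23, 11]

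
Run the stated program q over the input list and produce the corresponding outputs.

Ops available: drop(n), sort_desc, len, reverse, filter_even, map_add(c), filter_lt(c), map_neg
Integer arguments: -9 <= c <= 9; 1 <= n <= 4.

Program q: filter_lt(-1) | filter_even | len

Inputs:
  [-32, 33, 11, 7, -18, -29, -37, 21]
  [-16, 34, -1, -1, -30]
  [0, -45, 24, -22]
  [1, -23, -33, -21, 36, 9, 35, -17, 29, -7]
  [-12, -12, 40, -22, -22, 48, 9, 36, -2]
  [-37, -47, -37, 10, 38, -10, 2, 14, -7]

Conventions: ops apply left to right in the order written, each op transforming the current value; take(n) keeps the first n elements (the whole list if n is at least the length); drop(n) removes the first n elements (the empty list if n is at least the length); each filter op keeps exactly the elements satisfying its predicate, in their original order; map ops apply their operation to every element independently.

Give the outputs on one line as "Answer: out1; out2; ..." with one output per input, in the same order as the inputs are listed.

Execution, op by op:
  [-32, 33, 11, 7, -18, -29, -37, 21] -> [-32, -18, -29, -37] -> [-32, -18] -> 2
  [-16, 34, -1, -1, -30] -> [-16, -30] -> [-16, -30] -> 2
  [0, -45, 24, -22] -> [-45, -22] -> [-22] -> 1
  [1, -23, -33, -21, 36, 9, 35, -17, 29, -7] -> [-23, -33, -21, -17, -7] -> [] -> 0
  [-12, -12, 40, -22, -22, 48, 9, 36, -2] -> [-12, -12, -22, -22, -2] -> [-12, -12, -22, -22, -2] -> 5
  [-37, -47, -37, 10, 38, -10, 2, 14, -7] -> [-37, -47, -37, -10, -7] -> [-10] -> 1

2; 2; 1; 0; 5; 1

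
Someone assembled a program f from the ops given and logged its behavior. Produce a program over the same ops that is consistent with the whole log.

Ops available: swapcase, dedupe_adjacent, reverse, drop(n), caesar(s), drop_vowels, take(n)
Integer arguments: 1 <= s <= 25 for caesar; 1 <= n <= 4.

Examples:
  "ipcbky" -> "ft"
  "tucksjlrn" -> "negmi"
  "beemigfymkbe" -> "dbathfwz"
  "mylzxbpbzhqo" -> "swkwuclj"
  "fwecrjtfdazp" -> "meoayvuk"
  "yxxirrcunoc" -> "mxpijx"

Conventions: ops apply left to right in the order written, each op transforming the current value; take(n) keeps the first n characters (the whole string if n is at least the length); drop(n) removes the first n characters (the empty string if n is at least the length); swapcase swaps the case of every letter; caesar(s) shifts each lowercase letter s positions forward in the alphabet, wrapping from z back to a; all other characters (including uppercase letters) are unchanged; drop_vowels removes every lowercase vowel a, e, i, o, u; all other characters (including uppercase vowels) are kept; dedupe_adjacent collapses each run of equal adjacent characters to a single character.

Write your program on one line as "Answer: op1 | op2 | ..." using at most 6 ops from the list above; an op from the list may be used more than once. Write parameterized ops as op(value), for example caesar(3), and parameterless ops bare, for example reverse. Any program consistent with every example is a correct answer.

drop(4) | caesar(4) | dedupe_adjacent | caesar(1) | caesar(16)

Check, running the answer program on each example:
  "ipcbky" -> "ky" -> "oc" -> "oc" -> "pd" -> "ft"
  "tucksjlrn" -> "sjlrn" -> "wnpvr" -> "wnpvr" -> "xoqws" -> "negmi"
  "beemigfymkbe" -> "igfymkbe" -> "mkjcqofi" -> "mkjcqofi" -> "nlkdrpgj" -> "dbathfwz"
  "mylzxbpbzhqo" -> "xbpbzhqo" -> "bftfdlus" -> "bftfdlus" -> "cgugemvt" -> "swkwuclj"
  "fwecrjtfdazp" -> "rjtfdazp" -> "vnxjhedt" -> "vnxjhedt" -> "woykifeu" -> "meoayvuk"
  "yxxirrcunoc" -> "rrcunoc" -> "vvgyrsg" -> "vgyrsg" -> "whzsth" -> "mxpijx"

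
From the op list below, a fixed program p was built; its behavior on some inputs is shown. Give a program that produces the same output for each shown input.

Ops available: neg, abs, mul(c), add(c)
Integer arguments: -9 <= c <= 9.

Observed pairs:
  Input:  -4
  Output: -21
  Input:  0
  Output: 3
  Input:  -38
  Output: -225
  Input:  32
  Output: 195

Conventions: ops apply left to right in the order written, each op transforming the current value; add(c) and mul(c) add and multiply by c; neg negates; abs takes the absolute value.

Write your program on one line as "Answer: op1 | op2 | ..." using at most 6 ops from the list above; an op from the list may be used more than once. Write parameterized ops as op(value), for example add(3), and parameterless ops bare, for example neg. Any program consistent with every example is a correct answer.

neg | mul(-2) | add(4) | neg | mul(-3) | add(-9)

Check, running the answer program on each example:
  -4 -> 4 -> -8 -> -4 -> 4 -> -12 -> -21
  0 -> 0 -> 0 -> 4 -> -4 -> 12 -> 3
  -38 -> 38 -> -76 -> -72 -> 72 -> -216 -> -225
  32 -> -32 -> 64 -> 68 -> -68 -> 204 -> 195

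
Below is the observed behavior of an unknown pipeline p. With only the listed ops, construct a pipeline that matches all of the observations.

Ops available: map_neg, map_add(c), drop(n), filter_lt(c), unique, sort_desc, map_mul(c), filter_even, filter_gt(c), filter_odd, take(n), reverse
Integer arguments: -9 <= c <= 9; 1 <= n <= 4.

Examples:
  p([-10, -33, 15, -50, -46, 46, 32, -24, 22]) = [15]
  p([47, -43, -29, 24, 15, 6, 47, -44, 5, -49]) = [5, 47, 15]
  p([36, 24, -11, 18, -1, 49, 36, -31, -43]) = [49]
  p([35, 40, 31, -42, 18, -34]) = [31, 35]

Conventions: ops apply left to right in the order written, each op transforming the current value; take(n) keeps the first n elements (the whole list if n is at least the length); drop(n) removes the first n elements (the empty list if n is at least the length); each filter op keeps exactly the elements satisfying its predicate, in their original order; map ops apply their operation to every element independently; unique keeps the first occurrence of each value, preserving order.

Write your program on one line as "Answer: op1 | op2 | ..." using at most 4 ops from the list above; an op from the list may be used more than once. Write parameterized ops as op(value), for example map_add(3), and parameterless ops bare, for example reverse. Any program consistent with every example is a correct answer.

filter_odd | filter_gt(0) | reverse | unique

Check, running the answer program on each example:
  [-10, -33, 15, -50, -46, 46, 32, -24, 22] -> [-33, 15] -> [15] -> [15] -> [15]
  [47, -43, -29, 24, 15, 6, 47, -44, 5, -49] -> [47, -43, -29, 15, 47, 5, -49] -> [47, 15, 47, 5] -> [5, 47, 15, 47] -> [5, 47, 15]
  [36, 24, -11, 18, -1, 49, 36, -31, -43] -> [-11, -1, 49, -31, -43] -> [49] -> [49] -> [49]
  [35, 40, 31, -42, 18, -34] -> [35, 31] -> [35, 31] -> [31, 35] -> [31, 35]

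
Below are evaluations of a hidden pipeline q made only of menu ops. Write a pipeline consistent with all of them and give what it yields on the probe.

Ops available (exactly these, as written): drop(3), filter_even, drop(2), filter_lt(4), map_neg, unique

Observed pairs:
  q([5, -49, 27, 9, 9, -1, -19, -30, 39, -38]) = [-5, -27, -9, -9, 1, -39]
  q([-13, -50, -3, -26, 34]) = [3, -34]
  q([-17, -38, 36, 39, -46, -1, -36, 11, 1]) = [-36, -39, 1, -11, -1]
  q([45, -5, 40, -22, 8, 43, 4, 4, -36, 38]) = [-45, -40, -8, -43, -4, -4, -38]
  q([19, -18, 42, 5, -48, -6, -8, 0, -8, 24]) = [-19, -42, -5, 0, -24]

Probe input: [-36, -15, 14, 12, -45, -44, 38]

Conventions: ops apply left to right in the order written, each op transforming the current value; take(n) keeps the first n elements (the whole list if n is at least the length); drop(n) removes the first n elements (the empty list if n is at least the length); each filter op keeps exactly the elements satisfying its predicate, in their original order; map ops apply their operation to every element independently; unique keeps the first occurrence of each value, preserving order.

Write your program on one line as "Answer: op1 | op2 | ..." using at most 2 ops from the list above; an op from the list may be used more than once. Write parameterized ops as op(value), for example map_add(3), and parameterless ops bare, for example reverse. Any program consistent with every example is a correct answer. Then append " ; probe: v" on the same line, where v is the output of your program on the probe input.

map_neg | filter_lt(4) ; probe: [-14, -12, -38]

Check, running the answer program on each example:
  [5, -49, 27, 9, 9, -1, -19, -30, 39, -38] -> [-5, 49, -27, -9, -9, 1, 19, 30, -39, 38] -> [-5, -27, -9, -9, 1, -39]
  [-13, -50, -3, -26, 34] -> [13, 50, 3, 26, -34] -> [3, -34]
  [-17, -38, 36, 39, -46, -1, -36, 11, 1] -> [17, 38, -36, -39, 46, 1, 36, -11, -1] -> [-36, -39, 1, -11, -1]
  [45, -5, 40, -22, 8, 43, 4, 4, -36, 38] -> [-45, 5, -40, 22, -8, -43, -4, -4, 36, -38] -> [-45, -40, -8, -43, -4, -4, -38]
  [19, -18, 42, 5, -48, -6, -8, 0, -8, 24] -> [-19, 18, -42, -5, 48, 6, 8, 0, 8, -24] -> [-19, -42, -5, 0, -24]
  probe: [-36, -15, 14, 12, -45, -44, 38] -> [36, 15, -14, -12, 45, 44, -38] -> [-14, -12, -38]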